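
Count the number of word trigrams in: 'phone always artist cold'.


Word trigrams from [4] words:
  Trigram 1: (phone always artist)
  Trigram 2: (always artist cold)
Total word trigrams: 4 - 2 = 2

2


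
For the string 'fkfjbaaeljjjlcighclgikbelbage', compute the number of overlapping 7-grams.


String 'fkfjbaaeljjjlcighclgikbelbage' has length L = 29.
Number of overlapping n-grams = L - n + 1
Substituting: 29 - 7 + 1 = 23

23


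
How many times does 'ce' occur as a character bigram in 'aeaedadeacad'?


Scanning 'aeaedadeacad' for bigram 'ce':
  Position 0: 'ae' -> no
  Position 1: 'ea' -> no
  Position 2: 'ae' -> no
  Position 3: 'ed' -> no
  Position 4: 'da' -> no
  Position 5: 'ad' -> no
  Position 6: 'de' -> no
  Position 7: 'ea' -> no
  Position 8: 'ac' -> no
  Position 9: 'ca' -> no
  Position 10: 'ad' -> no
Total matches: 0

0


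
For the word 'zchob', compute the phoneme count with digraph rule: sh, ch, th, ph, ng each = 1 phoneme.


Parsing 'zchob' greedily, digraphs first:
  'z' -> consonant phoneme (phonemes so far: 1)
  'ch' -> digraph (1 consonant phoneme) (phonemes so far: 2)
  'o' -> vowel phoneme (phonemes so far: 3)
  'b' -> consonant phoneme (phonemes so far: 4)
Total phonemes: 4

4


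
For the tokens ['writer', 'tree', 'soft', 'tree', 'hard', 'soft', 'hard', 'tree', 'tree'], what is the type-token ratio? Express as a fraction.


Tokens: 9
Unique types: ('hard', 'soft', 'tree', 'writer') = 4
TTR = 4/9
Already in lowest terms.

4/9


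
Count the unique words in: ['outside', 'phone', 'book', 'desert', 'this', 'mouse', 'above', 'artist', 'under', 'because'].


Listing all tokens and tracking unique types:
  Token 1: 'outside' -> NEW (unique so far: 1)
  Token 2: 'phone' -> NEW (unique so far: 2)
  Token 3: 'book' -> NEW (unique so far: 3)
  Token 4: 'desert' -> NEW (unique so far: 4)
  Token 5: 'this' -> NEW (unique so far: 5)
  Token 6: 'mouse' -> NEW (unique so far: 6)
  Token 7: 'above' -> NEW (unique so far: 7)
  Token 8: 'artist' -> NEW (unique so far: 8)
  Token 9: 'under' -> NEW (unique so far: 9)
  Token 10: 'because' -> NEW (unique so far: 10)
Unique types: ('above', 'artist', 'because', 'book', 'desert', 'mouse', 'outside', 'phone', 'this', 'under')
Vocabulary size: 10

10


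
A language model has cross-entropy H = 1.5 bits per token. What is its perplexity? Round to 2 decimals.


Perplexity formula: PP = 2^H
H = 1.5
PP = 2^1.5
Decompose: 2^1.5 = 2^1 * 2^0.5 = 2^1 * sqrt(2)
2^1 = 2, sqrt(2) ~ 1.4142136
PP ~ 2 * 1.4142136 = 2.8284272
Rounded to 2 decimals: 2.83

2.83


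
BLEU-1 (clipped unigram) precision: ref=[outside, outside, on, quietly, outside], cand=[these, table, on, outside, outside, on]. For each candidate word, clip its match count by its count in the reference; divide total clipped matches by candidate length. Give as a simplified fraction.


Reference word counts: {'on': 1, 'outside': 3, 'quietly': 1}
Checking each candidate word (with clipping):
  'these' -> not in reference -> no match (matches: 0)
  'table' -> not in reference -> no match (matches: 0)
  'on' -> in reference (ref count 1, used 1/1) -> match (matches: 1)
  'outside' -> in reference (ref count 3, used 1/3) -> match (matches: 2)
  'outside' -> in reference (ref count 3, used 2/3) -> match (matches: 3)
  'on' -> ref count 1 already used up (1/1) -> clipped, no match (matches: 3)
Clipped matches: 3, Candidate length: 6
Precision = 3/6 = 1/2

1/2


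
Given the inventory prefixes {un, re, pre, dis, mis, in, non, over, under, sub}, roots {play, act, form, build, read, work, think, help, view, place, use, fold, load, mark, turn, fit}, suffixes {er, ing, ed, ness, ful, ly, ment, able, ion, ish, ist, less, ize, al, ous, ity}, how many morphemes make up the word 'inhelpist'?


Segmenting 'inhelpist' against the inventory:
  'in' -> prefix (morpheme 1)
  'help' -> root (morpheme 2)
  'ist' -> suffix (morpheme 3)
Total morphemes: 3

3


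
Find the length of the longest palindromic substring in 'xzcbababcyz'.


Scanning 'xzcbababcyz' for palindromic substrings.
Substring at positions 2-8: 'cbababc'.
Check: reverse('cbababc') = 'cbababc' -> palindrome confirmed.
Neighbouring characters ('z' / 'y') break symmetry, so it cannot extend further.
No longer palindromic substring exists; longest length = 7

7


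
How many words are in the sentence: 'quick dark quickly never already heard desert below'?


Counting words by splitting on spaces:
  Word 1: 'quick'
  Word 2: 'dark'
  Word 3: 'quickly'
  Word 4: 'never'
  Word 5: 'already'
  Word 6: 'heard'
  Word 7: 'desert'
  Word 8: 'below'
Total words: 8

8


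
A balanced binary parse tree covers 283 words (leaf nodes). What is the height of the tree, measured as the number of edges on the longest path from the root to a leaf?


In a balanced binary tree with n leaves the deepest leaf is ceil(log2(n)) edges below the root.
log2(283) = 8.1447
ceil(8.1447) = 9
height (edges) = 9

9


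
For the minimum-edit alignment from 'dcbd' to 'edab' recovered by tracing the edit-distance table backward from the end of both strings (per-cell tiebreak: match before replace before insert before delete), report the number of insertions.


Edit distance = 3. Backtracking from cell (4, 4) with preference match > replace > insert > delete,
then listing the resulting alignment 'dcbd' -> 'edab' left to right:
  Step 1: insert 'e' [insertion #1]
  Step 2: keep 'd'
  Step 3: replace c->a
  Step 4: keep 'b'
  Step 5: delete 'd'
Total insertions: 1

1


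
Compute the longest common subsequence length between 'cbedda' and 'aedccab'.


DP table for LCS of 'cbedda' and 'aedccab':
       a  e  d  c  c  a  b
    0  0  0  0  0  0  0  0
  c 0  0  0  0  1  1  1  1
  b 0  0  0  0  1  1  1  2
  e 0  0  1  1  1  1  1  2
  d 0  0  1  2  2  2  2  2
  d 0  0  1  2  2  2  2  2
  a 0  1  1  2  2  2  3  3
LCS: 'eda'
LCS length = 3

3


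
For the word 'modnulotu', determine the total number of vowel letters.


Scanning each character of 'modnulotu':
  Position 1: 'm' -> consonant (running count: 0)
  Position 2: 'o' -> vowel (running count: 1)
  Position 3: 'd' -> consonant (running count: 1)
  Position 4: 'n' -> consonant (running count: 1)
  Position 5: 'u' -> vowel (running count: 2)
  Position 6: 'l' -> consonant (running count: 2)
  Position 7: 'o' -> vowel (running count: 3)
  Position 8: 't' -> consonant (running count: 3)
  Position 9: 'u' -> vowel (running count: 4)
Total vowels: 4

4


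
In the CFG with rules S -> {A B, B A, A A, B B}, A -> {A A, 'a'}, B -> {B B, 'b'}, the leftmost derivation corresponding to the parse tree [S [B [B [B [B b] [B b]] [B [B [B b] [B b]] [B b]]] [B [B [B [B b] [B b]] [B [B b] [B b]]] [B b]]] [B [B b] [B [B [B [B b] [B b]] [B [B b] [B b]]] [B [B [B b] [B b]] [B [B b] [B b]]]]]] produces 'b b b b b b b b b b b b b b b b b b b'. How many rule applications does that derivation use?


Every bracketed nonterminal node [X ...] in the tree is produced by exactly one rule application.
Reading the tree off as a leftmost derivation:
  Step 1: S  =>  B B   (applied S -> B B)
  Step 2: B B  =>  B B B   (applied B -> B B)
  Step 3: B B B  =>  B B B B   (applied B -> B B)
  Step 4: B B B B  =>  B B B B B   (applied B -> B B)
  Step 5: B B B B B  =>  b B B B B   (applied B -> b)
  Step 6: b B B B B  =>  b b B B B   (applied B -> b)
  Step 7: b b B B B  =>  b b B B B B   (applied B -> B B)
  Step 8: b b B B B B  =>  b b B B B B B   (applied B -> B B)
  Step 9: b b B B B B B  =>  b b b B B B B   (applied B -> b)
  Step 10: b b b B B B B  =>  b b b b B B B   (applied B -> b)
  Step 11: b b b b B B B  =>  b b b b b B B   (applied B -> b)
  Step 12: b b b b b B B  =>  b b b b b B B B   (applied B -> B B)
  Step 13: b b b b b B B B  =>  b b b b b B B B B   (applied B -> B B)
  Step 14: b b b b b B B B B  =>  b b b b b B B B B B   (applied B -> B B)
  Step 15: b b b b b B B B B B  =>  b b b b b b B B B B   (applied B -> b)
  Step 16: b b b b b b B B B B  =>  b b b b b b b B B B   (applied B -> b)
  Step 17: b b b b b b b B B B  =>  b b b b b b b B B B B   (applied B -> B B)
  Step 18: b b b b b b b B B B B  =>  b b b b b b b b B B B   (applied B -> b)
  Step 19: b b b b b b b b B B B  =>  b b b b b b b b b B B   (applied B -> b)
  Step 20: b b b b b b b b b B B  =>  b b b b b b b b b b B   (applied B -> b)
  Step 21: b b b b b b b b b b B  =>  b b b b b b b b b b B B   (applied B -> B B)
  Step 22: b b b b b b b b b b B B  =>  b b b b b b b b b b b B   (applied B -> b)
  Step 23: b b b b b b b b b b b B  =>  b b b b b b b b b b b B B   (applied B -> B B)
  Step 24: b b b b b b b b b b b B B  =>  b b b b b b b b b b b B B B   (applied B -> B B)
  Step 25: b b b b b b b b b b b B B B  =>  b b b b b b b b b b b B B B B   (applied B -> B B)
  Step 26: b b b b b b b b b b b B B B B  =>  b b b b b b b b b b b b B B B   (applied B -> b)
  Step 27: b b b b b b b b b b b b B B B  =>  b b b b b b b b b b b b b B B   (applied B -> b)
  Step 28: b b b b b b b b b b b b b B B  =>  b b b b b b b b b b b b b B B B   (applied B -> B B)
  Step 29: b b b b b b b b b b b b b B B B  =>  b b b b b b b b b b b b b b B B   (applied B -> b)
  Step 30: b b b b b b b b b b b b b b B B  =>  b b b b b b b b b b b b b b b B   (applied B -> b)
  Step 31: b b b b b b b b b b b b b b b B  =>  b b b b b b b b b b b b b b b B B   (applied B -> B B)
  Step 32: b b b b b b b b b b b b b b b B B  =>  b b b b b b b b b b b b b b b B B B   (applied B -> B B)
  Step 33: b b b b b b b b b b b b b b b B B B  =>  b b b b b b b b b b b b b b b b B B   (applied B -> b)
  Step 34: b b b b b b b b b b b b b b b b B B  =>  b b b b b b b b b b b b b b b b b B   (applied B -> b)
  Step 35: b b b b b b b b b b b b b b b b b B  =>  b b b b b b b b b b b b b b b b b B B   (applied B -> B B)
  Step 36: b b b b b b b b b b b b b b b b b B B  =>  b b b b b b b b b b b b b b b b b b B   (applied B -> b)
  Step 37: b b b b b b b b b b b b b b b b b b B  =>  b b b b b b b b b b b b b b b b b b b   (applied B -> b)
Final yield: b b b b b b b b b b b b b b b b b b b
Total rewrite steps: 37

37


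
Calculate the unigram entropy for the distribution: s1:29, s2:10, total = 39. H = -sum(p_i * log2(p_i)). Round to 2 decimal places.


Computing entropy H = -sum(p_i * log2(p_i)):
  s1: p = 29/39 = 0.7436, -p*log2(p) = 0.3178
  s2: p = 10/39 = 0.2564, -p*log2(p) = 0.5035
H = sum of terms = 0.8213
Rounded to 2 decimals: 0.82

0.82


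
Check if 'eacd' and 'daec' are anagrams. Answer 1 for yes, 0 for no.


Sort characters of 'eacd': 'acde'
Sort characters of 'daec': 'acde'
Sorted forms match -> they ARE anagrams
Result: 1

1


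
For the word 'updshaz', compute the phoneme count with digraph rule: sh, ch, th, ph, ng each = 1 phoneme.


Parsing 'updshaz' greedily, digraphs first:
  'u' -> vowel phoneme (phonemes so far: 1)
  'p' -> consonant phoneme (phonemes so far: 2)
  'd' -> consonant phoneme (phonemes so far: 3)
  'sh' -> digraph (1 consonant phoneme) (phonemes so far: 4)
  'a' -> vowel phoneme (phonemes so far: 5)
  'z' -> consonant phoneme (phonemes so far: 6)
Total phonemes: 6

6


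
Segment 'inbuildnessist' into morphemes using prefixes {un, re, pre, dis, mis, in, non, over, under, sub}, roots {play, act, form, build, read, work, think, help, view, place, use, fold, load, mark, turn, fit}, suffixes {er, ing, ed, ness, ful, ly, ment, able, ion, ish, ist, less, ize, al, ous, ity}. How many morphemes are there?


Segmenting 'inbuildnessist' against the inventory:
  'in' -> prefix (morpheme 1)
  'build' -> root (morpheme 2)
  'ness' -> suffix (morpheme 3)
  'ist' -> suffix (morpheme 4)
Total morphemes: 4

4


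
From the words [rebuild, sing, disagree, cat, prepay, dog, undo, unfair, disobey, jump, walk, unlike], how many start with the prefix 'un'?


Checking each word for prefix 'un':
  'rebuild' -> no (count: 0)
  'sing' -> no (count: 0)
  'disagree' -> no (count: 0)
  'cat' -> no (count: 0)
  'prepay' -> no (count: 0)
  'dog' -> no (count: 0)
  'undo' -> YES, starts with 'un' (count: 1)
  'unfair' -> YES, starts with 'un' (count: 2)
  'disobey' -> no (count: 2)
  'jump' -> no (count: 2)
  'walk' -> no (count: 2)
  'unlike' -> YES, starts with 'un' (count: 3)
Total with prefix 'un': 3

3


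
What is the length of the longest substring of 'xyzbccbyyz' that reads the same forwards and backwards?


Scanning 'xyzbccbyyz' for palindromic substrings.
Substring at positions 3-6: 'bccb'.
Check: reverse('bccb') = 'bccb' -> palindrome confirmed.
Neighbouring characters ('z' / 'y') break symmetry, so it cannot extend further.
No longer palindromic substring exists; longest length = 4

4


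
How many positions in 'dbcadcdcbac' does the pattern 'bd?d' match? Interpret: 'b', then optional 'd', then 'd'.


Pattern: bd?d means 'b', then optional 'd', then 'd'.
Scanning 'dbcadcdcbac' position-by-position:
  Pos 0: window 'dbc' -> no
  Pos 1: window 'bca' -> no
  Pos 2: window 'cad' -> no
  Pos 3: window 'adc' -> no
  Pos 4: window 'dcd' -> no
  Pos 5: window 'cdc' -> no
  Pos 6: window 'dcb' -> no
  Pos 7: window 'cba' -> no
  Pos 8: window 'bac' -> no
  Pos 9: window 'ac' -> no
  Pos 10: window 'c' -> no
Total matches: 0

0


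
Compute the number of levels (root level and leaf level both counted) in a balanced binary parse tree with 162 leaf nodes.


In a balanced binary tree with n leaves the deepest leaf is ceil(log2(n)) edges below the root,
so counting node levels inclusive of root and leaves gives ceil(log2(n)) + 1 levels.
log2(162) = 7.3399
ceil(7.3399) = 8
levels = 8 + 1 = 9

9


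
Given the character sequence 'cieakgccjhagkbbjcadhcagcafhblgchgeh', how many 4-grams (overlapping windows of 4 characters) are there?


String 'cieakgccjhagkbbjcadhcagcafhblgchgeh' has length L = 35.
Number of overlapping n-grams = L - n + 1
Substituting: 35 - 4 + 1 = 32

32


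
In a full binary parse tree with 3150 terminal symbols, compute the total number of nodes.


Leaf nodes (terminals): 3150
Internal nodes = n - 1 = 3150 - 1 = 3149
Total = leaves + internal = 3150 + 3149 = 6299

6299


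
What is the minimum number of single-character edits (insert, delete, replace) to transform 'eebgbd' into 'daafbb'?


Building DP table for s1='eebgbd' (len 6) and s2='daafbb' (len 6):
       d  a  a  f  b  b
    0  1  2  3  4  5  6
  e 1  1  2  3  4  5  6
  e 2  2  2  3  4  5  6
  b 3  3  3  3  4  4  5
  g 4  4  4  4  4  5  5
  b 5  5  5  5  5  4  5
  d 6  5  6  6  6  5  5
Edit distance = dp[6][6] = 5

5


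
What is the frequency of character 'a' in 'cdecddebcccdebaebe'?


Scanning 'cdecddebcccdebaebe' for 'a':
  Position 14: 'a' -> MATCH (count: 1)
Total occurrences of 'a': 1

1


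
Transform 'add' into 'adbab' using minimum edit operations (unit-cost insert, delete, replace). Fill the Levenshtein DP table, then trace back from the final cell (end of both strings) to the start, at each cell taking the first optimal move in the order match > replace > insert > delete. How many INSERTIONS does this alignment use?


Edit distance = 3. Backtracking from cell (3, 5) with preference match > replace > insert > delete,
then listing the resulting alignment 'add' -> 'adbab' left to right:
  Step 1: keep 'a'
  Step 2: keep 'd'
  Step 3: insert 'b' [insertion #1]
  Step 4: insert 'a' [insertion #2]
  Step 5: replace d->b
Total insertions: 2

2


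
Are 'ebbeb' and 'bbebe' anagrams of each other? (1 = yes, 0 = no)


Sort characters of 'ebbeb': 'bbbee'
Sort characters of 'bbebe': 'bbbee'
Sorted forms match -> they ARE anagrams
Result: 1

1


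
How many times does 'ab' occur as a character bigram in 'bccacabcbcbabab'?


Scanning 'bccacabcbcbabab' for bigram 'ab':
  Position 0: 'bc' -> no
  Position 1: 'cc' -> no
  Position 2: 'ca' -> no
  Position 3: 'ac' -> no
  Position 4: 'ca' -> no
  Position 5: 'ab' -> MATCH
  Position 6: 'bc' -> no
  Position 7: 'cb' -> no
  Position 8: 'bc' -> no
  Position 9: 'cb' -> no
  Position 10: 'ba' -> no
  Position 11: 'ab' -> MATCH
  Position 12: 'ba' -> no
  Position 13: 'ab' -> MATCH
Total matches: 3

3


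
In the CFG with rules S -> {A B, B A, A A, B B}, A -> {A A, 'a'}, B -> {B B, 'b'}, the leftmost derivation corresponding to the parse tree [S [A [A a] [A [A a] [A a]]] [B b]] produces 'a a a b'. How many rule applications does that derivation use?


Every bracketed nonterminal node [X ...] in the tree is produced by exactly one rule application.
Reading the tree off as a leftmost derivation:
  Step 1: S  =>  A B   (applied S -> A B)
  Step 2: A B  =>  A A B   (applied A -> A A)
  Step 3: A A B  =>  a A B   (applied A -> a)
  Step 4: a A B  =>  a A A B   (applied A -> A A)
  Step 5: a A A B  =>  a a A B   (applied A -> a)
  Step 6: a a A B  =>  a a a B   (applied A -> a)
  Step 7: a a a B  =>  a a a b   (applied B -> b)
Final yield: a a a b
Total rewrite steps: 7

7


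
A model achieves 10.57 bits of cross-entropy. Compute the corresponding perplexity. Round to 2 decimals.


Perplexity formula: PP = 2^H
H = 10.57
PP = 2^10.57
Decompose: 2^10.57 = 2^10 * 2^0.57
2^10 = 1024, 2^0.57 ~ 1.4845236
PP ~ 1024 * 1.4845236 = 1520.1521664
Rounded to 2 decimals: 1520.15

1520.15


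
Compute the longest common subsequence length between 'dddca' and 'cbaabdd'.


DP table for LCS of 'dddca' and 'cbaabdd':
       c  b  a  a  b  d  d
    0  0  0  0  0  0  0  0
  d 0  0  0  0  0  0  1  1
  d 0  0  0  0  0  0  1  2
  d 0  0  0  0  0  0  1  2
  c 0  1  1  1  1  1  1  2
  a 0  1  1  2  2  2  2  2
LCS: 'dd'
LCS length = 2

2


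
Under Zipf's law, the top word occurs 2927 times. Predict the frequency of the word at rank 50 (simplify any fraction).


Zipf's law: freq(rank) = f1 / rank
f1 = 2927, rank = 50
freq = 2927 / 50
GCD(2927, 50) = 1
Simplified: 2927/50

2927/50


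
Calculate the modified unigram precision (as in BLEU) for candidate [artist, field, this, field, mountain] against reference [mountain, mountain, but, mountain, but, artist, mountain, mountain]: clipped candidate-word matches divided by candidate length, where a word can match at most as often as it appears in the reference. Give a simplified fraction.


Reference word counts: {'artist': 1, 'but': 2, 'mountain': 5}
Checking each candidate word (with clipping):
  'artist' -> in reference (ref count 1, used 1/1) -> match (matches: 1)
  'field' -> not in reference -> no match (matches: 1)
  'this' -> not in reference -> no match (matches: 1)
  'field' -> not in reference -> no match (matches: 1)
  'mountain' -> in reference (ref count 5, used 1/5) -> match (matches: 2)
Clipped matches: 2, Candidate length: 5
Precision = 2/5

2/5


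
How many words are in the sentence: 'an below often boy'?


Counting words by splitting on spaces:
  Word 1: 'an'
  Word 2: 'below'
  Word 3: 'often'
  Word 4: 'boy'
Total words: 4

4


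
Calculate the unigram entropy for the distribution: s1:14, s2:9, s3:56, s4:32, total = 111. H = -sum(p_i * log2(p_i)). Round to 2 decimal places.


Computing entropy H = -sum(p_i * log2(p_i)):
  s1: p = 14/111 = 0.1261, -p*log2(p) = 0.3767
  s2: p = 9/111 = 0.0811, -p*log2(p) = 0.2939
  s3: p = 56/111 = 0.5045, -p*log2(p) = 0.4980
  s4: p = 32/111 = 0.2883, -p*log2(p) = 0.5173
H = sum of terms = 1.6859
Rounded to 2 decimals: 1.69

1.69


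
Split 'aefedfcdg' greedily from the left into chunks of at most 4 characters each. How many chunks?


'aefedfcdg' has 9 characters.
Chunking with max size 4:
  Chunk 1: 'aefe' (positions 0-3)
  Chunk 2: 'dfcd' (positions 4-7)
  Chunk 3: 'g' (positions 8-8)
Total chunks: ceil(9 / 4) = 3

3


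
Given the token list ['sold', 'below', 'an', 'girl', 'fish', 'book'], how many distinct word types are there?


Listing all tokens and tracking unique types:
  Token 1: 'sold' -> NEW (unique so far: 1)
  Token 2: 'below' -> NEW (unique so far: 2)
  Token 3: 'an' -> NEW (unique so far: 3)
  Token 4: 'girl' -> NEW (unique so far: 4)
  Token 5: 'fish' -> NEW (unique so far: 5)
  Token 6: 'book' -> NEW (unique so far: 6)
Unique types: ('an', 'below', 'book', 'fish', 'girl', 'sold')
Vocabulary size: 6

6


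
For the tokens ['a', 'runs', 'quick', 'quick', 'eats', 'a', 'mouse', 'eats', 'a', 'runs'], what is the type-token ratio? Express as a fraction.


Tokens: 10
Unique types: ('a', 'eats', 'mouse', 'quick', 'runs') = 5
TTR = 5/10
Simplify: divide both by 5 -> 1/2
TTR = 1/2

1/2


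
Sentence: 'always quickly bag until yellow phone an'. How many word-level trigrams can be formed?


Word trigrams from [7] words:
  Trigram 1: (always quickly bag)
  Trigram 2: (quickly bag until)
  Trigram 3: (bag until yellow)
  Trigram 4: (until yellow phone)
  Trigram 5: (yellow phone an)
Total word trigrams: 7 - 2 = 5

5


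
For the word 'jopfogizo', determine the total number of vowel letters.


Scanning each character of 'jopfogizo':
  Position 1: 'j' -> consonant (running count: 0)
  Position 2: 'o' -> vowel (running count: 1)
  Position 3: 'p' -> consonant (running count: 1)
  Position 4: 'f' -> consonant (running count: 1)
  Position 5: 'o' -> vowel (running count: 2)
  Position 6: 'g' -> consonant (running count: 2)
  Position 7: 'i' -> vowel (running count: 3)
  Position 8: 'z' -> consonant (running count: 3)
  Position 9: 'o' -> vowel (running count: 4)
Total vowels: 4

4


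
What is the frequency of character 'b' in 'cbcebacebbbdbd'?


Scanning 'cbcebacebbbdbd' for 'b':
  Position 1: 'b' -> MATCH (count: 1)
  Position 4: 'b' -> MATCH (count: 2)
  Position 8: 'b' -> MATCH (count: 3)
  Position 9: 'b' -> MATCH (count: 4)
  Position 10: 'b' -> MATCH (count: 5)
  Position 12: 'b' -> MATCH (count: 6)
Total occurrences of 'b': 6

6


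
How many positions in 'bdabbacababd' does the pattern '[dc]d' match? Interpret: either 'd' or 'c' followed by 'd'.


Pattern: [dc]d means either 'd' or 'c' followed by 'd'.
Scanning 'bdabbacababd' position-by-position:
  Pos 0: window 'bd' -> no
  Pos 1: window 'da' -> no
  Pos 2: window 'ab' -> no
  Pos 3: window 'bb' -> no
  Pos 4: window 'ba' -> no
  Pos 5: window 'ac' -> no
  Pos 6: window 'ca' -> no
  Pos 7: window 'ab' -> no
  Pos 8: window 'ba' -> no
  Pos 9: window 'ab' -> no
  Pos 10: window 'bd' -> no
  Pos 11: window 'd' -> no
Total matches: 0

0


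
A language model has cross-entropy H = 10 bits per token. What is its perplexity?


Perplexity formula: PP = 2^H
H = 10
PP = 2^10
PP = 2^10 = 1024

1024


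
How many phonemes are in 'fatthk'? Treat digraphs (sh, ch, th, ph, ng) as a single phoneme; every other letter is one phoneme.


Parsing 'fatthk' greedily, digraphs first:
  'f' -> consonant phoneme (phonemes so far: 1)
  'a' -> vowel phoneme (phonemes so far: 2)
  't' -> consonant phoneme (phonemes so far: 3)
  'th' -> digraph (1 consonant phoneme) (phonemes so far: 4)
  'k' -> consonant phoneme (phonemes so far: 5)
Total phonemes: 5

5


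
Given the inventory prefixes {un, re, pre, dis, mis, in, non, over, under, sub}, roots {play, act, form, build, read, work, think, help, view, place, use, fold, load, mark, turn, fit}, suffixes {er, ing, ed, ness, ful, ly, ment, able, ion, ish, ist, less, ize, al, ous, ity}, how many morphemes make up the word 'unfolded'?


Segmenting 'unfolded' against the inventory:
  'un' -> prefix (morpheme 1)
  'fold' -> root (morpheme 2)
  'ed' -> suffix (morpheme 3)
Total morphemes: 3

3


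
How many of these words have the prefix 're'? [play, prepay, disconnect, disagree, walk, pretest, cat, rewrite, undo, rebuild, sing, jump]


Checking each word for prefix 're':
  'play' -> no (count: 0)
  'prepay' -> no (count: 0)
  'disconnect' -> no (count: 0)
  'disagree' -> no (count: 0)
  'walk' -> no (count: 0)
  'pretest' -> no (count: 0)
  'cat' -> no (count: 0)
  'rewrite' -> YES, starts with 're' (count: 1)
  'undo' -> no (count: 1)
  'rebuild' -> YES, starts with 're' (count: 2)
  'sing' -> no (count: 2)
  'jump' -> no (count: 2)
Total with prefix 're': 2

2


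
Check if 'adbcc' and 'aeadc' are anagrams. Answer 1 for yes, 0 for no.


Sort characters of 'adbcc': 'abccd'
Sort characters of 'aeadc': 'aacde'
Sorted forms differ -> they are NOT anagrams
Result: 0

0


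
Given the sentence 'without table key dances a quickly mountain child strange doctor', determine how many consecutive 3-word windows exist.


Word trigrams from [10] words:
  Trigram 1: (without table key)
  Trigram 2: (table key dances)
  Trigram 3: (key dances a)
  Trigram 4: (dances a quickly)
  Trigram 5: (a quickly mountain)
  Trigram 6: (quickly mountain child)
  Trigram 7: (mountain child strange)
  Trigram 8: (child strange doctor)
Total word trigrams: 10 - 2 = 8

8


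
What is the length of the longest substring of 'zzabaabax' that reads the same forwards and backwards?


Scanning 'zzabaabax' for palindromic substrings.
Substring at positions 2-7: 'abaaba'.
Check: reverse('abaaba') = 'abaaba' -> palindrome confirmed.
Neighbouring characters ('z' / 'x') break symmetry, so it cannot extend further.
No longer palindromic substring exists; longest length = 6

6


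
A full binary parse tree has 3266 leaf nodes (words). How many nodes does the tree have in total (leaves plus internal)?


Leaf nodes (terminals): 3266
Internal nodes = n - 1 = 3266 - 1 = 3265
Total = leaves + internal = 3266 + 3265 = 6531

6531


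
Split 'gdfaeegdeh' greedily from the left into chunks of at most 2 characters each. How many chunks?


'gdfaeegdeh' has 10 characters.
Chunking with max size 2:
  Chunk 1: 'gd' (positions 0-1)
  Chunk 2: 'fa' (positions 2-3)
  Chunk 3: 'ee' (positions 4-5)
  Chunk 4: 'gd' (positions 6-7)
  Chunk 5: 'eh' (positions 8-9)
Total chunks: ceil(10 / 2) = 5

5


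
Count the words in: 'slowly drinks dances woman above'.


Counting words by splitting on spaces:
  Word 1: 'slowly'
  Word 2: 'drinks'
  Word 3: 'dances'
  Word 4: 'woman'
  Word 5: 'above'
Total words: 5

5


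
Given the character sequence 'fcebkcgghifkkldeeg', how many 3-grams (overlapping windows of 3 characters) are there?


String 'fcebkcgghifkkldeeg' has length L = 18.
Number of overlapping n-grams = L - n + 1
Substituting: 18 - 3 + 1 = 16

16


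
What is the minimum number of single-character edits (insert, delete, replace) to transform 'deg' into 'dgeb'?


Building DP table for s1='deg' (len 3) and s2='dgeb' (len 4):
       d  g  e  b
    0  1  2  3  4
  d 1  0  1  2  3
  e 2  1  1  1  2
  g 3  2  1  2  2
Edit distance = dp[3][4] = 2

2


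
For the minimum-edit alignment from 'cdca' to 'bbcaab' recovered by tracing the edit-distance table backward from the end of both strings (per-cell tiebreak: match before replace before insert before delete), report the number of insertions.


Edit distance = 4. Backtracking from cell (4, 6) with preference match > replace > insert > delete,
then listing the resulting alignment 'cdca' -> 'bbcaab' left to right:
  Step 1: replace c->b
  Step 2: replace d->b
  Step 3: keep 'c'
  Step 4: insert 'a' [insertion #1]
  Step 5: keep 'a'
  Step 6: insert 'b' [insertion #2]
Total insertions: 2

2


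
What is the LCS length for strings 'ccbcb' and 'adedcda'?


DP table for LCS of 'ccbcb' and 'adedcda':
       a  d  e  d  c  d  a
    0  0  0  0  0  0  0  0
  c 0  0  0  0  0  1  1  1
  c 0  0  0  0  0  1  1  1
  b 0  0  0  0  0  1  1  1
  c 0  0  0  0  0  1  1  1
  b 0  0  0  0  0  1  1  1
LCS: 'c'
LCS length = 1

1


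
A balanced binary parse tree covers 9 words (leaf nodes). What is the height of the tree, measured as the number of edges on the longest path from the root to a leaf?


In a balanced binary tree with n leaves the deepest leaf is ceil(log2(n)) edges below the root.
log2(9) = 3.1699
ceil(3.1699) = 4
height (edges) = 4

4


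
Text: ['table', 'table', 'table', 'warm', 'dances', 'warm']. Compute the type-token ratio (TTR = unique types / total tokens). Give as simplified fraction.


Tokens: 6
Unique types: ('dances', 'table', 'warm') = 3
TTR = 3/6
Simplify: divide both by 3 -> 1/2
TTR = 1/2

1/2


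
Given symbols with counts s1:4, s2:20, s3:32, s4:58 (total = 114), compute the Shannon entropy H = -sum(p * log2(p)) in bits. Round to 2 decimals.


Computing entropy H = -sum(p_i * log2(p_i)):
  s1: p = 4/114 = 0.0351, -p*log2(p) = 0.1696
  s2: p = 20/114 = 0.1754, -p*log2(p) = 0.4405
  s3: p = 32/114 = 0.2807, -p*log2(p) = 0.5145
  s4: p = 58/114 = 0.5088, -p*log2(p) = 0.4960
H = sum of terms = 1.6206
Rounded to 2 decimals: 1.62

1.62


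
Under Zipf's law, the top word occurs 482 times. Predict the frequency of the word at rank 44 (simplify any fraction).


Zipf's law: freq(rank) = f1 / rank
f1 = 482, rank = 44
freq = 482 / 44
GCD(482, 44) = 2
Simplified: 241/22

241/22


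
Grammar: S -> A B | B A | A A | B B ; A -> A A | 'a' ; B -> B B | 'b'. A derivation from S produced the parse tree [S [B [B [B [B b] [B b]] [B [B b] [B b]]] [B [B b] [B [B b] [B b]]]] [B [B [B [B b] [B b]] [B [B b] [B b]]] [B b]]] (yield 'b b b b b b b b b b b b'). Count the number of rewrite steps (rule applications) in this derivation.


Every bracketed nonterminal node [X ...] in the tree is produced by exactly one rule application.
Reading the tree off as a leftmost derivation:
  Step 1: S  =>  B B   (applied S -> B B)
  Step 2: B B  =>  B B B   (applied B -> B B)
  Step 3: B B B  =>  B B B B   (applied B -> B B)
  Step 4: B B B B  =>  B B B B B   (applied B -> B B)
  Step 5: B B B B B  =>  b B B B B   (applied B -> b)
  Step 6: b B B B B  =>  b b B B B   (applied B -> b)
  Step 7: b b B B B  =>  b b B B B B   (applied B -> B B)
  Step 8: b b B B B B  =>  b b b B B B   (applied B -> b)
  Step 9: b b b B B B  =>  b b b b B B   (applied B -> b)
  Step 10: b b b b B B  =>  b b b b B B B   (applied B -> B B)
  Step 11: b b b b B B B  =>  b b b b b B B   (applied B -> b)
  Step 12: b b b b b B B  =>  b b b b b B B B   (applied B -> B B)
  Step 13: b b b b b B B B  =>  b b b b b b B B   (applied B -> b)
  Step 14: b b b b b b B B  =>  b b b b b b b B   (applied B -> b)
  Step 15: b b b b b b b B  =>  b b b b b b b B B   (applied B -> B B)
  Step 16: b b b b b b b B B  =>  b b b b b b b B B B   (applied B -> B B)
  Step 17: b b b b b b b B B B  =>  b b b b b b b B B B B   (applied B -> B B)
  Step 18: b b b b b b b B B B B  =>  b b b b b b b b B B B   (applied B -> b)
  Step 19: b b b b b b b b B B B  =>  b b b b b b b b b B B   (applied B -> b)
  Step 20: b b b b b b b b b B B  =>  b b b b b b b b b B B B   (applied B -> B B)
  Step 21: b b b b b b b b b B B B  =>  b b b b b b b b b b B B   (applied B -> b)
  Step 22: b b b b b b b b b b B B  =>  b b b b b b b b b b b B   (applied B -> b)
  Step 23: b b b b b b b b b b b B  =>  b b b b b b b b b b b b   (applied B -> b)
Final yield: b b b b b b b b b b b b
Total rewrite steps: 23

23


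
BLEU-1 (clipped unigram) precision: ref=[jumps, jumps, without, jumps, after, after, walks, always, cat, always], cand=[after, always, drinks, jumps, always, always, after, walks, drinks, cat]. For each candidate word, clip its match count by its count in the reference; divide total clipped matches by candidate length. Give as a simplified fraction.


Reference word counts: {'after': 2, 'always': 2, 'cat': 1, 'jumps': 3, 'walks': 1, 'without': 1}
Checking each candidate word (with clipping):
  'after' -> in reference (ref count 2, used 1/2) -> match (matches: 1)
  'always' -> in reference (ref count 2, used 1/2) -> match (matches: 2)
  'drinks' -> not in reference -> no match (matches: 2)
  'jumps' -> in reference (ref count 3, used 1/3) -> match (matches: 3)
  'always' -> in reference (ref count 2, used 2/2) -> match (matches: 4)
  'always' -> ref count 2 already used up (2/2) -> clipped, no match (matches: 4)
  'after' -> in reference (ref count 2, used 2/2) -> match (matches: 5)
  'walks' -> in reference (ref count 1, used 1/1) -> match (matches: 6)
  'drinks' -> not in reference -> no match (matches: 6)
  'cat' -> in reference (ref count 1, used 1/1) -> match (matches: 7)
Clipped matches: 7, Candidate length: 10
Precision = 7/10

7/10


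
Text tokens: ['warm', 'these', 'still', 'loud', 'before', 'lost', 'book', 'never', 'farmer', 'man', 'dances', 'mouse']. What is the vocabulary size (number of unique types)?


Listing all tokens and tracking unique types:
  Token 1: 'warm' -> NEW (unique so far: 1)
  Token 2: 'these' -> NEW (unique so far: 2)
  Token 3: 'still' -> NEW (unique so far: 3)
  Token 4: 'loud' -> NEW (unique so far: 4)
  Token 5: 'before' -> NEW (unique so far: 5)
  Token 6: 'lost' -> NEW (unique so far: 6)
  Token 7: 'book' -> NEW (unique so far: 7)
  Token 8: 'never' -> NEW (unique so far: 8)
  Token 9: 'farmer' -> NEW (unique so far: 9)
  Token 10: 'man' -> NEW (unique so far: 10)
  Token 11: 'dances' -> NEW (unique so far: 11)
  Token 12: 'mouse' -> NEW (unique so far: 12)
Unique types: ('before', 'book', 'dances', 'farmer', 'lost', 'loud', 'man', 'mouse', 'never', 'still', 'these', 'warm')
Vocabulary size: 12

12


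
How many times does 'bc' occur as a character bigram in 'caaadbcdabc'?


Scanning 'caaadbcdabc' for bigram 'bc':
  Position 0: 'ca' -> no
  Position 1: 'aa' -> no
  Position 2: 'aa' -> no
  Position 3: 'ad' -> no
  Position 4: 'db' -> no
  Position 5: 'bc' -> MATCH
  Position 6: 'cd' -> no
  Position 7: 'da' -> no
  Position 8: 'ab' -> no
  Position 9: 'bc' -> MATCH
Total matches: 2

2


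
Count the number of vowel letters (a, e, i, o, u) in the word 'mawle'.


Scanning each character of 'mawle':
  Position 1: 'm' -> consonant (running count: 0)
  Position 2: 'a' -> vowel (running count: 1)
  Position 3: 'w' -> consonant (running count: 1)
  Position 4: 'l' -> consonant (running count: 1)
  Position 5: 'e' -> vowel (running count: 2)
Total vowels: 2

2


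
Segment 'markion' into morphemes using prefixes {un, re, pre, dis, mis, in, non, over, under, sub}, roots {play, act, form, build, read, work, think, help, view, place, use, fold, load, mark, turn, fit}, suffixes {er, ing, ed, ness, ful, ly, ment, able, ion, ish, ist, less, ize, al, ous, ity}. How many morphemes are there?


Segmenting 'markion' against the inventory:
  'mark' -> root (morpheme 1)
  'ion' -> suffix (morpheme 2)
Total morphemes: 2

2


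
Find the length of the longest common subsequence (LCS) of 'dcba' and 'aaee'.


DP table for LCS of 'dcba' and 'aaee':
       a  a  e  e
    0  0  0  0  0
  d 0  0  0  0  0
  c 0  0  0  0  0
  b 0  0  0  0  0
  a 0  1  1  1  1
LCS: 'a'
LCS length = 1

1


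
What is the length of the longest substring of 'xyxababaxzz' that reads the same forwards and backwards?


Scanning 'xyxababaxzz' for palindromic substrings.
Substring at positions 2-8: 'xababax'.
Check: reverse('xababax') = 'xababax' -> palindrome confirmed.
Neighbouring characters ('y' / 'z') break symmetry, so it cannot extend further.
No longer palindromic substring exists; longest length = 7

7


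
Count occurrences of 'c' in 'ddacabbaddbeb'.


Scanning 'ddacabbaddbeb' for 'c':
  Position 3: 'c' -> MATCH (count: 1)
Total occurrences of 'c': 1

1


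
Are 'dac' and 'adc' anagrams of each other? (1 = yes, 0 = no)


Sort characters of 'dac': 'acd'
Sort characters of 'adc': 'acd'
Sorted forms match -> they ARE anagrams
Result: 1

1


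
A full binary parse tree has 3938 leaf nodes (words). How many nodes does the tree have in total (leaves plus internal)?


Leaf nodes (terminals): 3938
Internal nodes = n - 1 = 3938 - 1 = 3937
Total = leaves + internal = 3938 + 3937 = 7875

7875


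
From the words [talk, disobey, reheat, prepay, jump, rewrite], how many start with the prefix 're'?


Checking each word for prefix 're':
  'talk' -> no (count: 0)
  'disobey' -> no (count: 0)
  'reheat' -> YES, starts with 're' (count: 1)
  'prepay' -> no (count: 1)
  'jump' -> no (count: 1)
  'rewrite' -> YES, starts with 're' (count: 2)
Total with prefix 're': 2

2


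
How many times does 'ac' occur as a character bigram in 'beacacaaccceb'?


Scanning 'beacacaaccceb' for bigram 'ac':
  Position 0: 'be' -> no
  Position 1: 'ea' -> no
  Position 2: 'ac' -> MATCH
  Position 3: 'ca' -> no
  Position 4: 'ac' -> MATCH
  Position 5: 'ca' -> no
  Position 6: 'aa' -> no
  Position 7: 'ac' -> MATCH
  Position 8: 'cc' -> no
  Position 9: 'cc' -> no
  Position 10: 'ce' -> no
  Position 11: 'eb' -> no
Total matches: 3

3


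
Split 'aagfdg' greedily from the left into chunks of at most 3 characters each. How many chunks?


'aagfdg' has 6 characters.
Chunking with max size 3:
  Chunk 1: 'aag' (positions 0-2)
  Chunk 2: 'fdg' (positions 3-5)
Total chunks: ceil(6 / 3) = 2

2


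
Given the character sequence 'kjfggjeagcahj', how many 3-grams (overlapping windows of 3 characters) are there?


String 'kjfggjeagcahj' has length L = 13.
Number of overlapping n-grams = L - n + 1
Substituting: 13 - 3 + 1 = 11

11


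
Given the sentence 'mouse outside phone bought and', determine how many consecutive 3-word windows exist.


Word trigrams from [5] words:
  Trigram 1: (mouse outside phone)
  Trigram 2: (outside phone bought)
  Trigram 3: (phone bought and)
Total word trigrams: 5 - 2 = 3

3


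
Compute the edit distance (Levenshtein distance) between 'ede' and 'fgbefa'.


Building DP table for s1='ede' (len 3) and s2='fgbefa' (len 6):
       f  g  b  e  f  a
    0  1  2  3  4  5  6
  e 1  1  2  3  3  4  5
  d 2  2  2  3  4  4  5
  e 3  3  3  3  3  4  5
Edit distance = dp[3][6] = 5

5


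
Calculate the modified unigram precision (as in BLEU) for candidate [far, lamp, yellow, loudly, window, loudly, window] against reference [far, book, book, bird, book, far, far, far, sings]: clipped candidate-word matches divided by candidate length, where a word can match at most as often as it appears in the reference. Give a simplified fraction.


Reference word counts: {'bird': 1, 'book': 3, 'far': 4, 'sings': 1}
Checking each candidate word (with clipping):
  'far' -> in reference (ref count 4, used 1/4) -> match (matches: 1)
  'lamp' -> not in reference -> no match (matches: 1)
  'yellow' -> not in reference -> no match (matches: 1)
  'loudly' -> not in reference -> no match (matches: 1)
  'window' -> not in reference -> no match (matches: 1)
  'loudly' -> not in reference -> no match (matches: 1)
  'window' -> not in reference -> no match (matches: 1)
Clipped matches: 1, Candidate length: 7
Precision = 1/7

1/7


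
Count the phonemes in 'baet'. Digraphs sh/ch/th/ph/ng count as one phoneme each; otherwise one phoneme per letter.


Parsing 'baet' greedily, digraphs first:
  'b' -> consonant phoneme (phonemes so far: 1)
  'a' -> vowel phoneme (phonemes so far: 2)
  'e' -> vowel phoneme (phonemes so far: 3)
  't' -> consonant phoneme (phonemes so far: 4)
Total phonemes: 4

4


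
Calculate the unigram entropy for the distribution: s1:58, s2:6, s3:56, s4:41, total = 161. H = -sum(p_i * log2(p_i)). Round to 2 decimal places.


Computing entropy H = -sum(p_i * log2(p_i)):
  s1: p = 58/161 = 0.3602, -p*log2(p) = 0.5306
  s2: p = 6/161 = 0.0373, -p*log2(p) = 0.1769
  s3: p = 56/161 = 0.3478, -p*log2(p) = 0.5299
  s4: p = 41/161 = 0.2547, -p*log2(p) = 0.5025
H = sum of terms = 1.7399
Rounded to 2 decimals: 1.74

1.74


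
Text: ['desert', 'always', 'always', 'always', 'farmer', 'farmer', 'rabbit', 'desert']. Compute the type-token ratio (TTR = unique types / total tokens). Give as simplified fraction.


Tokens: 8
Unique types: ('always', 'desert', 'farmer', 'rabbit') = 4
TTR = 4/8
Simplify: divide both by 4 -> 1/2
TTR = 1/2

1/2


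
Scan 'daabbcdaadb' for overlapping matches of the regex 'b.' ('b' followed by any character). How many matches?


Pattern: b. means 'b' followed by any character.
Scanning 'daabbcdaadb' position-by-position:
  Pos 0: window 'da' -> no
  Pos 1: window 'aa' -> no
  Pos 2: window 'ab' -> no
  Pos 3: window 'bb' -> MATCH
  Pos 4: window 'bc' -> MATCH
  Pos 5: window 'cd' -> no
  Pos 6: window 'da' -> no
  Pos 7: window 'aa' -> no
  Pos 8: window 'ad' -> no
  Pos 9: window 'db' -> no
  Pos 10: window 'b' -> no
Total matches: 2

2


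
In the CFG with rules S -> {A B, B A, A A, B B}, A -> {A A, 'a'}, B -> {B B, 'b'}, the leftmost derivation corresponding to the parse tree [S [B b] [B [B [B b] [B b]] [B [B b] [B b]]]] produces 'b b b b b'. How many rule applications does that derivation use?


Every bracketed nonterminal node [X ...] in the tree is produced by exactly one rule application.
Reading the tree off as a leftmost derivation:
  Step 1: S  =>  B B   (applied S -> B B)
  Step 2: B B  =>  b B   (applied B -> b)
  Step 3: b B  =>  b B B   (applied B -> B B)
  Step 4: b B B  =>  b B B B   (applied B -> B B)
  Step 5: b B B B  =>  b b B B   (applied B -> b)
  Step 6: b b B B  =>  b b b B   (applied B -> b)
  Step 7: b b b B  =>  b b b B B   (applied B -> B B)
  Step 8: b b b B B  =>  b b b b B   (applied B -> b)
  Step 9: b b b b B  =>  b b b b b   (applied B -> b)
Final yield: b b b b b
Total rewrite steps: 9

9
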